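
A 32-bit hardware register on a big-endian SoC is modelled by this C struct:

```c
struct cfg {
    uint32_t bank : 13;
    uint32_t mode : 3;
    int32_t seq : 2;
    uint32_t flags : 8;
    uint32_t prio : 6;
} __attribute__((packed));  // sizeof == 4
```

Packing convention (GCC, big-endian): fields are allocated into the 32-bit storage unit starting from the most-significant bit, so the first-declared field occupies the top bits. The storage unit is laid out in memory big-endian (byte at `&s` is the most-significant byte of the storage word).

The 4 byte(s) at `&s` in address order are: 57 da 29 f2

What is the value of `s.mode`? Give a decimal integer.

2

[0]=0x57 [1]=0xda [2]=0x29 [3]=0xf2 (big-endian) → word 0x57da29f2
bank:13 @ bit 19 → (0x57da29f2>>19)&0x1fff = 0xafb
mode:3 @ bit 16 → (0x57da29f2>>16)&0x7 = 0x2  ←
seq:2 @ bit 14 → (0x57da29f2>>14)&0x3 = 0x0
flags:8 @ bit 6 → (0x57da29f2>>6)&0xff = 0xa7
prio:6 @ bit 0 → (0x57da29f2>>0)&0x3f = 0x32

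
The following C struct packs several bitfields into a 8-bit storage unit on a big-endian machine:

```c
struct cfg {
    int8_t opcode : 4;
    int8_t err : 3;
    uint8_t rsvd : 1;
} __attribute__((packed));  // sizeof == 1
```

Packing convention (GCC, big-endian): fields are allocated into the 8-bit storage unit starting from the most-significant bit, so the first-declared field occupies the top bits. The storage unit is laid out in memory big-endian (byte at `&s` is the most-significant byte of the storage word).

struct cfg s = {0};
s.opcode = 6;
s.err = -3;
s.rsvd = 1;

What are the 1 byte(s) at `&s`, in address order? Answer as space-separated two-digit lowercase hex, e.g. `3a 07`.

opcode (4b) val=6 bits=0x6 at bit 4: 0x60
err (3b) val=-3 bits=0x5 at bit 1: 0x6a
rsvd (1b) val=1 bits=0x1 at bit 0: 0x6b
word = 0x6b → big-endian bytes:
  [0]=0x6b

6b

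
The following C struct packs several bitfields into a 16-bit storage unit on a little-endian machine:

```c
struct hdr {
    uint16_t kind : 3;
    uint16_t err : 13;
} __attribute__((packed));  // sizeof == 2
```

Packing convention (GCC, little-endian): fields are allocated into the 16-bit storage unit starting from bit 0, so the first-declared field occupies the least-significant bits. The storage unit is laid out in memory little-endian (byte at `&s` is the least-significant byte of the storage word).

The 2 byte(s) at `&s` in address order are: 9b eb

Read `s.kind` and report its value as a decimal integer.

[0]=0x9b [1]=0xeb (little-endian) → word 0xeb9b
kind [0+:3] = (word>>0) & 0x7 = 3  ←
err [3+:13] = (word>>3) & 0x1fff = 7539

3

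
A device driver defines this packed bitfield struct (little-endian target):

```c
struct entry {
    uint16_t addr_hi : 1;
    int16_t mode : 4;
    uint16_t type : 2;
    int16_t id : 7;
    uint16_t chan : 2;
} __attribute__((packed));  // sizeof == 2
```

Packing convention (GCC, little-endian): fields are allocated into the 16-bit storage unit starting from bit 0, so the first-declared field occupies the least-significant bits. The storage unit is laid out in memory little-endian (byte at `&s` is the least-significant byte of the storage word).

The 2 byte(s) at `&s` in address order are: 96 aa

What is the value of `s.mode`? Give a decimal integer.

[0]=0x96 [1]=0xaa (little-endian) → word 0xaa96
addr_hi:1 @ bit 0 → (0xaa96>>0)&0x1 = 0x0
mode:4 @ bit 1 → (0xaa96>>1)&0xf = 0xb  ←
type:2 @ bit 5 → (0xaa96>>5)&0x3 = 0x0
id:7 @ bit 7 → (0xaa96>>7)&0x7f = 0x55
chan:2 @ bit 14 → (0xaa96>>14)&0x3 = 0x2
mode signed 4b, MSB=1: 11 - 16 = -5

-5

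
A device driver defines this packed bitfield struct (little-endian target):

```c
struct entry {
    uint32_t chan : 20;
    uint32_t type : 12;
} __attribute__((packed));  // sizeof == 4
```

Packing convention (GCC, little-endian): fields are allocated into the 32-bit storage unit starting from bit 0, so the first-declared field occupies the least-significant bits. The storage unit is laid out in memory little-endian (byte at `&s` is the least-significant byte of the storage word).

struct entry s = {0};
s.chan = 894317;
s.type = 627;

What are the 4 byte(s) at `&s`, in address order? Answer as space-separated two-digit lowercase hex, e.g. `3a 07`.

6d a5 3d 27

chan (20b) val=894317 bits=0xda56d at bit 0: 0x000da56d
type (12b) val=627 bits=0x273 at bit 20: 0x273da56d
word = 0x273da56d → little-endian bytes:
  [0]=0x6d  [1]=0xa5  [2]=0x3d  [3]=0x27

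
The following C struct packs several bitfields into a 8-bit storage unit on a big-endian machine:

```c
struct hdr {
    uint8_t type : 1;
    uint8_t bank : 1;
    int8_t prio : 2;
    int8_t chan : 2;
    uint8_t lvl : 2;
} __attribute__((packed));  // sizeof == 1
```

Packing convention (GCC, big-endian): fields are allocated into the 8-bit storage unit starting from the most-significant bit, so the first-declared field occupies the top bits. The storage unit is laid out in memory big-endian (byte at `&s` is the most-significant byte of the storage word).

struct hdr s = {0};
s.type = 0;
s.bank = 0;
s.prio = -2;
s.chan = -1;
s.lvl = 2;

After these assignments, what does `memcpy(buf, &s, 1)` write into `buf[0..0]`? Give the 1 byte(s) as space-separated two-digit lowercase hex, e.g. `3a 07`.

type:1 = 0 → 0x0 << 7 → word 0x00
bank:1 = 0 → 0x0 << 6 → word 0x00
prio:2 = -2 → 0x2 << 4 → word 0x20
chan:2 = -1 → 0x3 << 2 → word 0x2c
lvl:2 = 2 → 0x2 << 0 → word 0x2e
word = 0x2e → big-endian bytes:
  [0]=0x2e

2e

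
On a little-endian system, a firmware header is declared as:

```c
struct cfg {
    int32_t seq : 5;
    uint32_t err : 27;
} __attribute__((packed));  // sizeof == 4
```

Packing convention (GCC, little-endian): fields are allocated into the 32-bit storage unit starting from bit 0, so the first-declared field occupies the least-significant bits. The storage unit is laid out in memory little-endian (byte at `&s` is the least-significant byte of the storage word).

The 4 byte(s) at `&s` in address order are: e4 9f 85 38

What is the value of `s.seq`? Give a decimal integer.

4

[0]=0xe4 [1]=0x9f [2]=0x85 [3]=0x38 (little-endian) → word 0x38859fe4
seq [0+:5] = (word>>0) & 0x1f = 4  ←
err [5+:27] = (word>>5) & 0x7ffffff = 29633791
seq signed 5b, MSB=0: value = 4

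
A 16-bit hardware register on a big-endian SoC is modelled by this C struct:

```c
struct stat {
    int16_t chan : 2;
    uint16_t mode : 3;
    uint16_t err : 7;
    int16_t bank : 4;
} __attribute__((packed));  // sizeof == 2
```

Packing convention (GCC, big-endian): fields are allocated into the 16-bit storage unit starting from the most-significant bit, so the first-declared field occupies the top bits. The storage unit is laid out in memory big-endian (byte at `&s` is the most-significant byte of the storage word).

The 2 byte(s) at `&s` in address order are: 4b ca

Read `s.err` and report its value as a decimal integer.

[0]=0x4b [1]=0xca (big-endian) → word 0x4bca
chan [14+:2] = (word>>14) & 0x3 = 1
mode [11+:3] = (word>>11) & 0x7 = 1
err [4+:7] = (word>>4) & 0x7f = 60  ←
bank [0+:4] = (word>>0) & 0xf = 10

60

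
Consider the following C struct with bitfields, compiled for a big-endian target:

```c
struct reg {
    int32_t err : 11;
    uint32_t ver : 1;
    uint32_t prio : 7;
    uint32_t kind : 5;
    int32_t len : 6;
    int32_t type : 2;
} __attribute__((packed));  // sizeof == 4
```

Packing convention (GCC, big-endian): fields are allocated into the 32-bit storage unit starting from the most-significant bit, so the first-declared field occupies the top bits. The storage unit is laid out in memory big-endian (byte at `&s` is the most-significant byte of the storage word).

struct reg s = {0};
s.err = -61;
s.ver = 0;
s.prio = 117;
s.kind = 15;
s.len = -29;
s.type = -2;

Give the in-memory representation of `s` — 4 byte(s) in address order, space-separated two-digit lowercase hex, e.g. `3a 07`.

f8 6e af 8e

err (11b) val=-61 bits=0x7c3 at bit 21: 0xf8600000
ver (1b) val=0 bits=0x0 at bit 20: 0xf8600000
prio (7b) val=117 bits=0x75 at bit 13: 0xf86ea000
kind (5b) val=15 bits=0xf at bit 8: 0xf86eaf00
len (6b) val=-29 bits=0x23 at bit 2: 0xf86eaf8c
type (2b) val=-2 bits=0x2 at bit 0: 0xf86eaf8e
word = 0xf86eaf8e → big-endian bytes:
  [0]=0xf8  [1]=0x6e  [2]=0xaf  [3]=0x8e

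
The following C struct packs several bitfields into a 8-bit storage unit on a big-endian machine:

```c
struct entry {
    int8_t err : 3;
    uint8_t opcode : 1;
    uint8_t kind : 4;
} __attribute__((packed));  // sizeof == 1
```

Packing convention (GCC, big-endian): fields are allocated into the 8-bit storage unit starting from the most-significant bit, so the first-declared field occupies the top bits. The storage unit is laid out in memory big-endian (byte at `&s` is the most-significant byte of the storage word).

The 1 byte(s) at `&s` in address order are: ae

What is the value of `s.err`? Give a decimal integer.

-3

[0]=0xae (big-endian) → word 0xae
err:3 @ bit 5 → (0xae>>5)&0x7 = 0x5  ←
opcode:1 @ bit 4 → (0xae>>4)&0x1 = 0x0
kind:4 @ bit 0 → (0xae>>0)&0xf = 0xe
err signed 3b, MSB=1: 5 - 8 = -3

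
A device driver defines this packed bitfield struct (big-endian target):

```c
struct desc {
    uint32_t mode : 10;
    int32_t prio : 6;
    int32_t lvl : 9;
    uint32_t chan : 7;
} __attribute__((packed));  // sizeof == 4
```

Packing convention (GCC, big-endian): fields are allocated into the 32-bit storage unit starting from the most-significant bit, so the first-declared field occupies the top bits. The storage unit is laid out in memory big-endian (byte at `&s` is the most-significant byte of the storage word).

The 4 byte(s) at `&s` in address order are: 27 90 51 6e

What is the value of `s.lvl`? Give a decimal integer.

[0]=0x27 [1]=0x90 [2]=0x51 [3]=0x6e (big-endian) → word 0x2790516e
mode:10 @ bit 22 → (0x2790516e>>22)&0x3ff = 0x9e
prio:6 @ bit 16 → (0x2790516e>>16)&0x3f = 0x10
lvl:9 @ bit 7 → (0x2790516e>>7)&0x1ff = 0xa2  ←
chan:7 @ bit 0 → (0x2790516e>>0)&0x7f = 0x6e
lvl signed 9b, MSB=0: value = 162

162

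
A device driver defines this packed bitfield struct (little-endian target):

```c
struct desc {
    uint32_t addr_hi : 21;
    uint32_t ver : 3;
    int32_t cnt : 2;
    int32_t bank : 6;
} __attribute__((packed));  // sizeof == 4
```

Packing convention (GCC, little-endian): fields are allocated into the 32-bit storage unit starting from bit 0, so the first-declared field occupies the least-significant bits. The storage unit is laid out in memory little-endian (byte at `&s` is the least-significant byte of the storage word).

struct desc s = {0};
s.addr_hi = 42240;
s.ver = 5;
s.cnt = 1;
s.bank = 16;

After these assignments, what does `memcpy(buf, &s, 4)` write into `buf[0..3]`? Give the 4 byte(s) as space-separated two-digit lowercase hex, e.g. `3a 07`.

00 a5 a0 41

addr_hi (21b) val=42240 bits=0xa500 at bit 0: 0x0000a500
ver (3b) val=5 bits=0x5 at bit 21: 0x00a0a500
cnt (2b) val=1 bits=0x1 at bit 24: 0x01a0a500
bank (6b) val=16 bits=0x10 at bit 26: 0x41a0a500
word = 0x41a0a500 → little-endian bytes:
  [0]=0x00  [1]=0xa5  [2]=0xa0  [3]=0x41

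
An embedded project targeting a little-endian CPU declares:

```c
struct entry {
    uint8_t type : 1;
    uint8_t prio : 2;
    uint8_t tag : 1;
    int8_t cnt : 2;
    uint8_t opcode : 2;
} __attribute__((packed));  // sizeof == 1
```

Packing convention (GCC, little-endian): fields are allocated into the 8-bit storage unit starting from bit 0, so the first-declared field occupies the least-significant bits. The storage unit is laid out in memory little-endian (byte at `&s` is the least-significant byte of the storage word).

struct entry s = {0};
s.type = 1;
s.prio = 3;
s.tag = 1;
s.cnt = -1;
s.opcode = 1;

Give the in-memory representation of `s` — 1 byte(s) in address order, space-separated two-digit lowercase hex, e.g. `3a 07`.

[0+:1] type=1 & 0x1 = 0x1; word=0x01
[1+:2] prio=3 & 0x3 = 0x3; word=0x07
[3+:1] tag=1 & 0x1 = 0x1; word=0x0f
[4+:2] cnt=-1 & 0x3 = 0x3; word=0x3f
[6+:2] opcode=1 & 0x3 = 0x1; word=0x7f
word = 0x7f → little-endian bytes:
  [0]=0x7f

7f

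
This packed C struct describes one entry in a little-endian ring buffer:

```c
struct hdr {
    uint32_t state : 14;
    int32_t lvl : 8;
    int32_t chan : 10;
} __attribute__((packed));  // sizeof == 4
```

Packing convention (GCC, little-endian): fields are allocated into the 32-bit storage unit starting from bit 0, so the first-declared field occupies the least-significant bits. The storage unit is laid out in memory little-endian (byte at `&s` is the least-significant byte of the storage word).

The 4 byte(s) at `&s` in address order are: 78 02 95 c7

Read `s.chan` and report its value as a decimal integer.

-226

[0]=0x78 [1]=0x02 [2]=0x95 [3]=0xc7 (little-endian) → word 0xc7950278
state [0+:14] = (word>>0) & 0x3fff = 632
lvl [14+:8] = (word>>14) & 0xff = 84
chan [22+:10] = (word>>22) & 0x3ff = 798  ←
chan signed 10b, MSB=1: 798 - 1024 = -226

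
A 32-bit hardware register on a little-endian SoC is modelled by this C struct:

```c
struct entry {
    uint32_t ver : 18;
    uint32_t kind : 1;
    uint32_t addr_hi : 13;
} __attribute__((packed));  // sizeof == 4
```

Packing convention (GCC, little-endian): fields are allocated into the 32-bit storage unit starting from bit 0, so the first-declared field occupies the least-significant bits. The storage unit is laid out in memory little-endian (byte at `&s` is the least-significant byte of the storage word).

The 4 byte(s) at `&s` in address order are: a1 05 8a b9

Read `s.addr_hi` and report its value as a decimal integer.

5937

[0]=0xa1 [1]=0x05 [2]=0x8a [3]=0xb9 (little-endian) → word 0xb98a05a1
ver [0+:18] = (word>>0) & 0x3ffff = 132513
kind [18+:1] = (word>>18) & 0x1 = 0
addr_hi [19+:13] = (word>>19) & 0x1fff = 5937  ←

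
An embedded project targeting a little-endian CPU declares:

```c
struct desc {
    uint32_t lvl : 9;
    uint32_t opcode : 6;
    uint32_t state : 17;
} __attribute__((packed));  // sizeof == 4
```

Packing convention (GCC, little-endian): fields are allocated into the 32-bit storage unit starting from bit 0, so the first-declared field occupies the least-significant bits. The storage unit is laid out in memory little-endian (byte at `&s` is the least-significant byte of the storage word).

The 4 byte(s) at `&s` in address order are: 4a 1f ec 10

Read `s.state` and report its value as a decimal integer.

8664

[0]=0x4a [1]=0x1f [2]=0xec [3]=0x10 (little-endian) → word 0x10ec1f4a
lvl:9 @ bit 0 → (0x10ec1f4a>>0)&0x1ff = 0x14a
opcode:6 @ bit 9 → (0x10ec1f4a>>9)&0x3f = 0xf
state:17 @ bit 15 → (0x10ec1f4a>>15)&0x1ffff = 0x21d8  ←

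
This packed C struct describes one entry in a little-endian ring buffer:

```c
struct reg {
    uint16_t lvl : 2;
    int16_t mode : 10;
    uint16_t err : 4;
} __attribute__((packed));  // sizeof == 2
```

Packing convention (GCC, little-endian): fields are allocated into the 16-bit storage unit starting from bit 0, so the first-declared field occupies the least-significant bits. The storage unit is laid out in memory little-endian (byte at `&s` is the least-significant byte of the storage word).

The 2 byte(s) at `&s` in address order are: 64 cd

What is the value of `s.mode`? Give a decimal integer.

[0]=0x64 [1]=0xcd (little-endian) → word 0xcd64
lvl [0+:2] = (word>>0) & 0x3 = 0
mode [2+:10] = (word>>2) & 0x3ff = 857  ←
err [12+:4] = (word>>12) & 0xf = 12
mode signed 10b, MSB=1: 857 - 1024 = -167

-167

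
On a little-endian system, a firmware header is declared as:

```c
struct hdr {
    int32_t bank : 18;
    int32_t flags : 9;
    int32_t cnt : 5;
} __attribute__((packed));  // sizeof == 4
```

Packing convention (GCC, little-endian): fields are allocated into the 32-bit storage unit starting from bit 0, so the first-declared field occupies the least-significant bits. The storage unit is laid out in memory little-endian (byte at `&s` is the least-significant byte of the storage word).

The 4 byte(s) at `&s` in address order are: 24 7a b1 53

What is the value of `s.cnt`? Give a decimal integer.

10

[0]=0x24 [1]=0x7a [2]=0xb1 [3]=0x53 (little-endian) → word 0x53b17a24
bank:18 @ bit 0 → (0x53b17a24>>0)&0x3ffff = 0x17a24
flags:9 @ bit 18 → (0x53b17a24>>18)&0x1ff = 0xec
cnt:5 @ bit 27 → (0x53b17a24>>27)&0x1f = 0xa  ←
cnt signed 5b, MSB=0: value = 10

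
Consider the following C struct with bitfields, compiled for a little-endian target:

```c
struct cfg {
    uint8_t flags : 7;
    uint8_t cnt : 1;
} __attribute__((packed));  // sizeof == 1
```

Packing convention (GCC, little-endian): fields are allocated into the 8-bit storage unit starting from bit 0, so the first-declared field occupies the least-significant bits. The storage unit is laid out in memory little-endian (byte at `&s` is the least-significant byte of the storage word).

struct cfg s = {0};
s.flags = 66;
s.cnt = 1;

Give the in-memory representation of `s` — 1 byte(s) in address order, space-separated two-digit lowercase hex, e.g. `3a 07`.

flags (7b) val=66 bits=0x42 at bit 0: 0x42
cnt (1b) val=1 bits=0x1 at bit 7: 0xc2
word = 0xc2 → little-endian bytes:
  [0]=0xc2

c2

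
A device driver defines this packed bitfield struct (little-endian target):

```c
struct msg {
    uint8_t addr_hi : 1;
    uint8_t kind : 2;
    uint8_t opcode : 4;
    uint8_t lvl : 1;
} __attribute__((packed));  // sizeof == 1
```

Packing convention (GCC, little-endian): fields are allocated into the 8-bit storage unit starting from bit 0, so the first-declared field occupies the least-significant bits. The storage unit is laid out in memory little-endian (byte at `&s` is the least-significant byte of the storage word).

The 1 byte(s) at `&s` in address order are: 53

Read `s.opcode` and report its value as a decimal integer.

[0]=0x53 (little-endian) → word 0x53
addr_hi [0+:1] = (word>>0) & 0x1 = 1
kind [1+:2] = (word>>1) & 0x3 = 1
opcode [3+:4] = (word>>3) & 0xf = 10  ←
lvl [7+:1] = (word>>7) & 0x1 = 0

10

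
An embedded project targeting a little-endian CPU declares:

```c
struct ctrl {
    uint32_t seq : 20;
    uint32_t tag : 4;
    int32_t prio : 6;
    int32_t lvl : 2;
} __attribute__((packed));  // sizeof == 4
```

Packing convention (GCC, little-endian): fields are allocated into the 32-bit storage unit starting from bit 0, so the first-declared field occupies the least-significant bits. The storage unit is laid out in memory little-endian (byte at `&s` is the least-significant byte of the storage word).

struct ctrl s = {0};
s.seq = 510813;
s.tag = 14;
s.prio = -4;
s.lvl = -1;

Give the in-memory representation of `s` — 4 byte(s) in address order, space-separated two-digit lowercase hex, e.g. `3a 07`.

5d cb e7 fc

[0+:20] seq=510813 & 0xfffff = 0x7cb5d; word=0x0007cb5d
[20+:4] tag=14 & 0xf = 0xe; word=0x00e7cb5d
[24+:6] prio=-4 & 0x3f = 0x3c; word=0x3ce7cb5d
[30+:2] lvl=-1 & 0x3 = 0x3; word=0xfce7cb5d
word = 0xfce7cb5d → little-endian bytes:
  [0]=0x5d  [1]=0xcb  [2]=0xe7  [3]=0xfc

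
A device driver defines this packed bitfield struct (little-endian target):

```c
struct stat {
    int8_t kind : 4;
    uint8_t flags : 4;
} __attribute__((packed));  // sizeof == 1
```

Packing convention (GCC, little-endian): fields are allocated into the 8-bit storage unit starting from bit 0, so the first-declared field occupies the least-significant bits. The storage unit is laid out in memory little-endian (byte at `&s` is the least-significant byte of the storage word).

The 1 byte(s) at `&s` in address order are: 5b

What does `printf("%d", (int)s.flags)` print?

[0]=0x5b (little-endian) → word 0x5b
kind [0+:4] = (word>>0) & 0xf = 11
flags [4+:4] = (word>>4) & 0xf = 5  ←

5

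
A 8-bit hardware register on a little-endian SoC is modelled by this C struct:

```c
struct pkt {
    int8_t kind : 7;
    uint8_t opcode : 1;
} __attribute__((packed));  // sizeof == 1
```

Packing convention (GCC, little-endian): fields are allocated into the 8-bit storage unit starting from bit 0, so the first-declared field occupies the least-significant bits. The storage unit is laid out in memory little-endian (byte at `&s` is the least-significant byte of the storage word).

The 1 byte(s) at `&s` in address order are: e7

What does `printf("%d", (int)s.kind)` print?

-25

[0]=0xe7 (little-endian) → word 0xe7
kind:7 @ bit 0 → (0xe7>>0)&0x7f = 0x67  ←
opcode:1 @ bit 7 → (0xe7>>7)&0x1 = 0x1
kind signed 7b, MSB=1: 103 - 128 = -25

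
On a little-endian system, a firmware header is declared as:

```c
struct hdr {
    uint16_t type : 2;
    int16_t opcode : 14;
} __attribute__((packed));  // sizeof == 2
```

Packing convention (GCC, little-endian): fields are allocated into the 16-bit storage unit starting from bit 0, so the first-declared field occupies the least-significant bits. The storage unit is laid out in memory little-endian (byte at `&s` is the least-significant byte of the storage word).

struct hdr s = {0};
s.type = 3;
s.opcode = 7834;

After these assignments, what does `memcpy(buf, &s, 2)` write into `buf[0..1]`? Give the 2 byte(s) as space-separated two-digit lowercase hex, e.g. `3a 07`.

type:2 = 3 → 0x3 << 0 → word 0x0003
opcode:14 = 7834 → 0x1e9a << 2 → word 0x7a6b
word = 0x7a6b → little-endian bytes:
  [0]=0x6b  [1]=0x7a

6b 7a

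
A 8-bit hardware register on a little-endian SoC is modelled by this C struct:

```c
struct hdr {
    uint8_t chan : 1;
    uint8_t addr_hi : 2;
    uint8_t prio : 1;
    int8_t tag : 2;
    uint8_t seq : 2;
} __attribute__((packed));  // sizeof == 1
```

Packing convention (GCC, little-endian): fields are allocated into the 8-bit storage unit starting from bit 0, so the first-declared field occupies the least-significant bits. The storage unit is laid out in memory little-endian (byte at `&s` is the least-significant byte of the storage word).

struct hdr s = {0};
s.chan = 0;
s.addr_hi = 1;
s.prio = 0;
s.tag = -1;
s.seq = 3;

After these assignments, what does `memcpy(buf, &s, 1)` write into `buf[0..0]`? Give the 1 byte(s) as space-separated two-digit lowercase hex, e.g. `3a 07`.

f2

chan:1 = 0 → 0x0 << 0 → word 0x00
addr_hi:2 = 1 → 0x1 << 1 → word 0x02
prio:1 = 0 → 0x0 << 3 → word 0x02
tag:2 = -1 → 0x3 << 4 → word 0x32
seq:2 = 3 → 0x3 << 6 → word 0xf2
word = 0xf2 → little-endian bytes:
  [0]=0xf2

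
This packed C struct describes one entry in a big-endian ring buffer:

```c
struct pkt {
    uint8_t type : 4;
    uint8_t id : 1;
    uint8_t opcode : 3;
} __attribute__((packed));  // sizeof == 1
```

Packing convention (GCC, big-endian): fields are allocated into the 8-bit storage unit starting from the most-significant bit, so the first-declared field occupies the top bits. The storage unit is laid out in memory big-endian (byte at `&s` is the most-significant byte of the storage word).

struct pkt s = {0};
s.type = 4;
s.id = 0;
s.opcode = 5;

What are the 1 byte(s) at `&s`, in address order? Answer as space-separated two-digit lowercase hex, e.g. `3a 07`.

[4+:4] type=4 & 0xf = 0x4; word=0x40
[3+:1] id=0 & 0x1 = 0x0; word=0x40
[0+:3] opcode=5 & 0x7 = 0x5; word=0x45
word = 0x45 → big-endian bytes:
  [0]=0x45

45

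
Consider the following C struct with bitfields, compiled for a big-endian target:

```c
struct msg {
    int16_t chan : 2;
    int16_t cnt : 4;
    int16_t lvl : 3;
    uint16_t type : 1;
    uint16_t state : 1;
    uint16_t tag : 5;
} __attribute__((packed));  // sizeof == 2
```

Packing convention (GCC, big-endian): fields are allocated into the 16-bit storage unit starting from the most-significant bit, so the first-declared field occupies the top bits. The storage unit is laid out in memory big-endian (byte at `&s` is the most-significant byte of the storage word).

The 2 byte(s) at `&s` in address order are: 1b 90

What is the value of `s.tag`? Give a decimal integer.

16

[0]=0x1b [1]=0x90 (big-endian) → word 0x1b90
chan [14+:2] = (word>>14) & 0x3 = 0
cnt [10+:4] = (word>>10) & 0xf = 6
lvl [7+:3] = (word>>7) & 0x7 = 7
type [6+:1] = (word>>6) & 0x1 = 0
state [5+:1] = (word>>5) & 0x1 = 0
tag [0+:5] = (word>>0) & 0x1f = 16  ←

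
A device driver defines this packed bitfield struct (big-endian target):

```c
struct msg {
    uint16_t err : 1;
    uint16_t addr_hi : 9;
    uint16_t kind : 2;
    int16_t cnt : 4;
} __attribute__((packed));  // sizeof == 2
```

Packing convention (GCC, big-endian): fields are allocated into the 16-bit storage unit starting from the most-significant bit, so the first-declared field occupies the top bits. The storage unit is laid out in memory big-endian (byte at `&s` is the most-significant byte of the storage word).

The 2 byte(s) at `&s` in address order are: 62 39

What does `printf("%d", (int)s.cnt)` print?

[0]=0x62 [1]=0x39 (big-endian) → word 0x6239
err:1 @ bit 15 → (0x6239>>15)&0x1 = 0x0
addr_hi:9 @ bit 6 → (0x6239>>6)&0x1ff = 0x188
kind:2 @ bit 4 → (0x6239>>4)&0x3 = 0x3
cnt:4 @ bit 0 → (0x6239>>0)&0xf = 0x9  ←
cnt signed 4b, MSB=1: 9 - 16 = -7

-7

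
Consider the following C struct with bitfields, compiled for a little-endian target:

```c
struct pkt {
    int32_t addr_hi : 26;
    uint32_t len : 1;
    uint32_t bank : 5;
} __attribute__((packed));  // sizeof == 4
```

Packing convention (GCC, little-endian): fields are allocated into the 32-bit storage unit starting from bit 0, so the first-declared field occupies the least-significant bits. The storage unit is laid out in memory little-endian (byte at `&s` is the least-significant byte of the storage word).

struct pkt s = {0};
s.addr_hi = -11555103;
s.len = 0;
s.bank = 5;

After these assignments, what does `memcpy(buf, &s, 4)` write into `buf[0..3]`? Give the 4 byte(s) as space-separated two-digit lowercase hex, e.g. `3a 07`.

addr_hi (26b) val=-11555103 bits=0x34faee1 at bit 0: 0x034faee1
len (1b) val=0 bits=0x0 at bit 26: 0x034faee1
bank (5b) val=5 bits=0x5 at bit 27: 0x2b4faee1
word = 0x2b4faee1 → little-endian bytes:
  [0]=0xe1  [1]=0xae  [2]=0x4f  [3]=0x2b

e1 ae 4f 2b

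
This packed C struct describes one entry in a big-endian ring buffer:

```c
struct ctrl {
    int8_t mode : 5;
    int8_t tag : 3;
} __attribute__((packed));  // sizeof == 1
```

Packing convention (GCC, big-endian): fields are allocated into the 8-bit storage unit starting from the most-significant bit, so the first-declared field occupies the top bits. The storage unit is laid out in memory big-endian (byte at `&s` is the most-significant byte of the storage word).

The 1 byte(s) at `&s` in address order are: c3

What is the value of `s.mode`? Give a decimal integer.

-8

[0]=0xc3 (big-endian) → word 0xc3
mode [3+:5] = (word>>3) & 0x1f = 24  ←
tag [0+:3] = (word>>0) & 0x7 = 3
mode signed 5b, MSB=1: 24 - 32 = -8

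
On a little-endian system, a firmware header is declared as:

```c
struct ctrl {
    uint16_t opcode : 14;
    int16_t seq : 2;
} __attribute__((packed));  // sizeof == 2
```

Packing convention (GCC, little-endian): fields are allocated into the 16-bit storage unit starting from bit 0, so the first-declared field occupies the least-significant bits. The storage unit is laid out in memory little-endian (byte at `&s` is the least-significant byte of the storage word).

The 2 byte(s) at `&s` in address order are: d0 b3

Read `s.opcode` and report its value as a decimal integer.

[0]=0xd0 [1]=0xb3 (little-endian) → word 0xb3d0
opcode [0+:14] = (word>>0) & 0x3fff = 13264  ←
seq [14+:2] = (word>>14) & 0x3 = 2

13264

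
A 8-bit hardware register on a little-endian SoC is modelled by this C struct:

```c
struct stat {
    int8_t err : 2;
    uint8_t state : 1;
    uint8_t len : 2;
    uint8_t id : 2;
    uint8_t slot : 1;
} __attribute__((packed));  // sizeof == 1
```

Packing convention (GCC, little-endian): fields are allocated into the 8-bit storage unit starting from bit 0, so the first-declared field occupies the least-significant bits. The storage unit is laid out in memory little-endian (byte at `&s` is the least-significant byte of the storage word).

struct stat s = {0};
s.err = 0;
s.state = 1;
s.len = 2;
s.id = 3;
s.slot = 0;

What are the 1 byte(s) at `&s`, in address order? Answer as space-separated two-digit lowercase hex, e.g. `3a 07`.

err:2 = 0 → 0x0 << 0 → word 0x00
state:1 = 1 → 0x1 << 2 → word 0x04
len:2 = 2 → 0x2 << 3 → word 0x14
id:2 = 3 → 0x3 << 5 → word 0x74
slot:1 = 0 → 0x0 << 7 → word 0x74
word = 0x74 → little-endian bytes:
  [0]=0x74

74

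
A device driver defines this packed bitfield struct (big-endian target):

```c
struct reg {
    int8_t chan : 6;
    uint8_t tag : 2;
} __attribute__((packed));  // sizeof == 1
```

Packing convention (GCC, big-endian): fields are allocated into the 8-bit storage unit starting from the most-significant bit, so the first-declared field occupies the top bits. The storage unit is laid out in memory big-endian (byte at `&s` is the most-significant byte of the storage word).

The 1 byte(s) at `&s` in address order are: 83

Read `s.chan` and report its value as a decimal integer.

[0]=0x83 (big-endian) → word 0x83
chan [2+:6] = (word>>2) & 0x3f = 32  ←
tag [0+:2] = (word>>0) & 0x3 = 3
chan signed 6b, MSB=1: 32 - 64 = -32

-32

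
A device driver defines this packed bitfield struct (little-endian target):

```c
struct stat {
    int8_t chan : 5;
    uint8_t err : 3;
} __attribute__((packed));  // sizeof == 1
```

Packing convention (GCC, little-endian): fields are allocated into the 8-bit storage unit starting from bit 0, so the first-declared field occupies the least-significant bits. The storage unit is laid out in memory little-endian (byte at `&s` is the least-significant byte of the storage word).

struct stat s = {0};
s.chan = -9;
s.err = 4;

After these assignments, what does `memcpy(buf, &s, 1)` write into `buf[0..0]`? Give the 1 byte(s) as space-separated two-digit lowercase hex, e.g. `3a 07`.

97

chan:5 = -9 → 0x17 << 0 → word 0x17
err:3 = 4 → 0x4 << 5 → word 0x97
word = 0x97 → little-endian bytes:
  [0]=0x97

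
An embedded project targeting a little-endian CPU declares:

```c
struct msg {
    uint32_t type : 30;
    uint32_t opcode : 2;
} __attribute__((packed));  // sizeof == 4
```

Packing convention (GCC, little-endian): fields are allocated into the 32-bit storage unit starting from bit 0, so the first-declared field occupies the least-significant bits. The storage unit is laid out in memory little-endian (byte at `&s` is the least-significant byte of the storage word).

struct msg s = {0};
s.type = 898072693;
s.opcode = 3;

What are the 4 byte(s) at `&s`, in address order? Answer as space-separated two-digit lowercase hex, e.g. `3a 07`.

type (30b) val=898072693 bits=0x35878075 at bit 0: 0x35878075
opcode (2b) val=3 bits=0x3 at bit 30: 0xf5878075
word = 0xf5878075 → little-endian bytes:
  [0]=0x75  [1]=0x80  [2]=0x87  [3]=0xf5

75 80 87 f5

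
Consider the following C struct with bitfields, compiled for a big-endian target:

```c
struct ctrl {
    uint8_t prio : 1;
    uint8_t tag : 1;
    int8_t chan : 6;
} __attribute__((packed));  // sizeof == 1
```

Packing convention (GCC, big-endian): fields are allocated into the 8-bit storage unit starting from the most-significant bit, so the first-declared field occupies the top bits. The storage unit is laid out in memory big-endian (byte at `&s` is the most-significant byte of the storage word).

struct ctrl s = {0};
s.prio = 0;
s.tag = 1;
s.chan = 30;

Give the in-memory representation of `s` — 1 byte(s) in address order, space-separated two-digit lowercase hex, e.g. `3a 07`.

[7+:1] prio=0 & 0x1 = 0x0; word=0x00
[6+:1] tag=1 & 0x1 = 0x1; word=0x40
[0+:6] chan=30 & 0x3f = 0x1e; word=0x5e
word = 0x5e → big-endian bytes:
  [0]=0x5e

5e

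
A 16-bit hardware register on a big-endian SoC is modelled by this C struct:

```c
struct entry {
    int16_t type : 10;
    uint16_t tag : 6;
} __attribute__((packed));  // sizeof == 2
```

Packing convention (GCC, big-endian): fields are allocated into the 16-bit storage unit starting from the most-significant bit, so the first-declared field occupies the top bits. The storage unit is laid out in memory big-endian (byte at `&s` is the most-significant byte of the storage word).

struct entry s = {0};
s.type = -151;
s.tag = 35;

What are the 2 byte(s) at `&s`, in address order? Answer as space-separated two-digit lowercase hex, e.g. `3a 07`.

type (10b) val=-151 bits=0x369 at bit 6: 0xda40
tag (6b) val=35 bits=0x23 at bit 0: 0xda63
word = 0xda63 → big-endian bytes:
  [0]=0xda  [1]=0x63

da 63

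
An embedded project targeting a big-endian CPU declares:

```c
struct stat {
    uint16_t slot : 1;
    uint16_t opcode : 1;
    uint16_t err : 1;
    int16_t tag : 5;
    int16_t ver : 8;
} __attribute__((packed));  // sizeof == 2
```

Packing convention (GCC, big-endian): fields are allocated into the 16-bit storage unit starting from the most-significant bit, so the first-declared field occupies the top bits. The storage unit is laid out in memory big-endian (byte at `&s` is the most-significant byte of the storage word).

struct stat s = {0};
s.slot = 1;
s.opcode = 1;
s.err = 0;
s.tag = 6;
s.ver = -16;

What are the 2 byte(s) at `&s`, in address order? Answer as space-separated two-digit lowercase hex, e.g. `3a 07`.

c6 f0

[15+:1] slot=1 & 0x1 = 0x1; word=0x8000
[14+:1] opcode=1 & 0x1 = 0x1; word=0xc000
[13+:1] err=0 & 0x1 = 0x0; word=0xc000
[8+:5] tag=6 & 0x1f = 0x6; word=0xc600
[0+:8] ver=-16 & 0xff = 0xf0; word=0xc6f0
word = 0xc6f0 → big-endian bytes:
  [0]=0xc6  [1]=0xf0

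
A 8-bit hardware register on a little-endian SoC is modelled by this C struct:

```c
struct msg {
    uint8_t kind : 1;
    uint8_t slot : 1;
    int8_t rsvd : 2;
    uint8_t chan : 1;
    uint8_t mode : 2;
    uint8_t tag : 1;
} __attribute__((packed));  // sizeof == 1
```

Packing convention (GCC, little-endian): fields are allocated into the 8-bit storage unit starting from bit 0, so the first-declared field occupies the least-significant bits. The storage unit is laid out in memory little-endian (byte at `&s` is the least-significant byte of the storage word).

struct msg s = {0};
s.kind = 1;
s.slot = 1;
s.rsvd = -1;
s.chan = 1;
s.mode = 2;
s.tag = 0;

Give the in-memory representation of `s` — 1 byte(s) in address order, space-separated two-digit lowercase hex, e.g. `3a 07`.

kind:1 = 1 → 0x1 << 0 → word 0x01
slot:1 = 1 → 0x1 << 1 → word 0x03
rsvd:2 = -1 → 0x3 << 2 → word 0x0f
chan:1 = 1 → 0x1 << 4 → word 0x1f
mode:2 = 2 → 0x2 << 5 → word 0x5f
tag:1 = 0 → 0x0 << 7 → word 0x5f
word = 0x5f → little-endian bytes:
  [0]=0x5f

5f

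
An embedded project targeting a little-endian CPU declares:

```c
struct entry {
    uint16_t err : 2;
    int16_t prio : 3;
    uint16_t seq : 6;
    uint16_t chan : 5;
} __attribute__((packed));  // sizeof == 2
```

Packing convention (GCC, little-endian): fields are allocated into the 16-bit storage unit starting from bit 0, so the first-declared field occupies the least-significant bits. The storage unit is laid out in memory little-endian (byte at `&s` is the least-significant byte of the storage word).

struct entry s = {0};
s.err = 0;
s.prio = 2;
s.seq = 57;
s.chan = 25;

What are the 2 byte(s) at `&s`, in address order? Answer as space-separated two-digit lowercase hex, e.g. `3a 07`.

28 cf

err (2b) val=0 bits=0x0 at bit 0: 0x0000
prio (3b) val=2 bits=0x2 at bit 2: 0x0008
seq (6b) val=57 bits=0x39 at bit 5: 0x0728
chan (5b) val=25 bits=0x19 at bit 11: 0xcf28
word = 0xcf28 → little-endian bytes:
  [0]=0x28  [1]=0xcf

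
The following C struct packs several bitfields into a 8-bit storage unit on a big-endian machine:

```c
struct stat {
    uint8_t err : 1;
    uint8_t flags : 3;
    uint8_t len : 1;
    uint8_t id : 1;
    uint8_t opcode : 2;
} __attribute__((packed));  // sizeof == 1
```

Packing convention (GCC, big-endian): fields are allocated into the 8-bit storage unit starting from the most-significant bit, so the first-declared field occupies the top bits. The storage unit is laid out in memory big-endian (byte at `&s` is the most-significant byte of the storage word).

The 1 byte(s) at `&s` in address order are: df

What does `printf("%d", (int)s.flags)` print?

5

[0]=0xdf (big-endian) → word 0xdf
err [7+:1] = (word>>7) & 0x1 = 1
flags [4+:3] = (word>>4) & 0x7 = 5  ←
len [3+:1] = (word>>3) & 0x1 = 1
id [2+:1] = (word>>2) & 0x1 = 1
opcode [0+:2] = (word>>0) & 0x3 = 3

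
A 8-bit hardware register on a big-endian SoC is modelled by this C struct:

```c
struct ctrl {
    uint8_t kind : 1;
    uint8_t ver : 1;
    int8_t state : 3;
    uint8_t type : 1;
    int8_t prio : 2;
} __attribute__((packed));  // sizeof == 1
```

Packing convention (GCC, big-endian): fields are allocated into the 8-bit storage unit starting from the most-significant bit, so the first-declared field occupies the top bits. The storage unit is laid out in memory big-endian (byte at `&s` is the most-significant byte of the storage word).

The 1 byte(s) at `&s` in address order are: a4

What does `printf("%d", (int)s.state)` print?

[0]=0xa4 (big-endian) → word 0xa4
kind:1 @ bit 7 → (0xa4>>7)&0x1 = 0x1
ver:1 @ bit 6 → (0xa4>>6)&0x1 = 0x0
state:3 @ bit 3 → (0xa4>>3)&0x7 = 0x4  ←
type:1 @ bit 2 → (0xa4>>2)&0x1 = 0x1
prio:2 @ bit 0 → (0xa4>>0)&0x3 = 0x0
state signed 3b, MSB=1: 4 - 8 = -4

-4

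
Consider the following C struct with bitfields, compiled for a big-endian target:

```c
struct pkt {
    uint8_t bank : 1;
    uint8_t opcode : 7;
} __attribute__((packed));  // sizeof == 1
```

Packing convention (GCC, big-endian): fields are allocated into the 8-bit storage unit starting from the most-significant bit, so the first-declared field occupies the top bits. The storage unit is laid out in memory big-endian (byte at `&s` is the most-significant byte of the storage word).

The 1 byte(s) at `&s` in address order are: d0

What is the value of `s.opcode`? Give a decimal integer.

[0]=0xd0 (big-endian) → word 0xd0
bank [7+:1] = (word>>7) & 0x1 = 1
opcode [0+:7] = (word>>0) & 0x7f = 80  ←

80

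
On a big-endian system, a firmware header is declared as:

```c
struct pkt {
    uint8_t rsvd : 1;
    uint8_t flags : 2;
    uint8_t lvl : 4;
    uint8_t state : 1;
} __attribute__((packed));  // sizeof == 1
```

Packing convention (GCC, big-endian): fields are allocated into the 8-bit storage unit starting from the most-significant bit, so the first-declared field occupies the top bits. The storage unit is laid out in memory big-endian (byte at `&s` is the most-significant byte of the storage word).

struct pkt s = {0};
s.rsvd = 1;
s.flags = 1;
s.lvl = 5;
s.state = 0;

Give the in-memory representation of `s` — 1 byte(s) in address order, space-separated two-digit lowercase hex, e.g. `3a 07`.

aa

[7+:1] rsvd=1 & 0x1 = 0x1; word=0x80
[5+:2] flags=1 & 0x3 = 0x1; word=0xa0
[1+:4] lvl=5 & 0xf = 0x5; word=0xaa
[0+:1] state=0 & 0x1 = 0x0; word=0xaa
word = 0xaa → big-endian bytes:
  [0]=0xaa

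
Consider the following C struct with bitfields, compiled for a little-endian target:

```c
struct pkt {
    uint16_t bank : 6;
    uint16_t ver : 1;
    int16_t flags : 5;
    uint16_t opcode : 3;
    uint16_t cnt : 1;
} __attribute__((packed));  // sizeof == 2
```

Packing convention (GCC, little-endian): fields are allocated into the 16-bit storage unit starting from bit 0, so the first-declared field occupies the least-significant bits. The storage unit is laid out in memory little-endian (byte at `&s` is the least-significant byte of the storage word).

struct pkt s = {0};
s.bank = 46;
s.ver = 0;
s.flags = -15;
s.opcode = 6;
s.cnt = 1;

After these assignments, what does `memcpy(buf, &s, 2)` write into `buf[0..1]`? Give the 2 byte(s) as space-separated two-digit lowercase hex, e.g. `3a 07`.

ae e8

[0+:6] bank=46 & 0x3f = 0x2e; word=0x002e
[6+:1] ver=0 & 0x1 = 0x0; word=0x002e
[7+:5] flags=-15 & 0x1f = 0x11; word=0x08ae
[12+:3] opcode=6 & 0x7 = 0x6; word=0x68ae
[15+:1] cnt=1 & 0x1 = 0x1; word=0xe8ae
word = 0xe8ae → little-endian bytes:
  [0]=0xae  [1]=0xe8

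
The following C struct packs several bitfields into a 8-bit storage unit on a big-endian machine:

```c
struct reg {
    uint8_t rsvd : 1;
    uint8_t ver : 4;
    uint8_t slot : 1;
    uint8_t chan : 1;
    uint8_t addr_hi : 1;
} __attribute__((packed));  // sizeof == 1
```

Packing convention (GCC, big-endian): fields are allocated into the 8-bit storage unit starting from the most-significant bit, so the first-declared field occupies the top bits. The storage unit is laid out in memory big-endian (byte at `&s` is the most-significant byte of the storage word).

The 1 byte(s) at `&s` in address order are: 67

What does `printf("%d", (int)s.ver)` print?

12

[0]=0x67 (big-endian) → word 0x67
rsvd [7+:1] = (word>>7) & 0x1 = 0
ver [3+:4] = (word>>3) & 0xf = 12  ←
slot [2+:1] = (word>>2) & 0x1 = 1
chan [1+:1] = (word>>1) & 0x1 = 1
addr_hi [0+:1] = (word>>0) & 0x1 = 1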